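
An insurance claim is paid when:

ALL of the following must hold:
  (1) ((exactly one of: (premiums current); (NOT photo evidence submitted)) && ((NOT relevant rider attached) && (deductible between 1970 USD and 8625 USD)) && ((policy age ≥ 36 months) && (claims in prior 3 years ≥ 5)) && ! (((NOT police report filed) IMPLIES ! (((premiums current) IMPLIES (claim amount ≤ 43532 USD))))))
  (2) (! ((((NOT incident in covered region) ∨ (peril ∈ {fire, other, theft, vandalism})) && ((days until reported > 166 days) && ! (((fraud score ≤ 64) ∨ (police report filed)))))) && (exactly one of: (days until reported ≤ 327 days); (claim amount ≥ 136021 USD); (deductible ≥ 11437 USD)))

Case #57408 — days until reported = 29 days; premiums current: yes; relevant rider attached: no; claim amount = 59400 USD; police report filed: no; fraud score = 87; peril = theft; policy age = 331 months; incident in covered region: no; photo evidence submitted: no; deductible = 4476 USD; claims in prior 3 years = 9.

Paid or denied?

Atomic conditions:
  premiums current: yes → true
  NOT photo evidence submitted: no → true
  NOT relevant rider attached: no → true
  deductible between 1970 USD and 8625 USD: 4476 in [1970, 8625] is true
  policy age ≥ 36 months: 331 ≥ 36 is true
  claims in prior 3 years ≥ 5: 9 ≥ 5 is true
  NOT police report filed: no → true
  claim amount ≤ 43532 USD: 59400 ≤ 43532 is false
  NOT incident in covered region: no → true
  peril ∈ {fire, other, theft, vandalism}: theft is in the set → true
  days until reported > 166 days: 29 > 166 is false
  fraud score ≤ 64: 87 ≤ 64 is false
  police report filed: no → false
  days until reported ≤ 327 days: 29 ≤ 327 is true
  claim amount ≥ 136021 USD: 59400 ≥ 136021 is false
  deductible ≥ 11437 USD: 4476 ≥ 11437 is false
Combine:
[1.1] exactly-one(true, true) = false
[1.2] true AND true = true
[1.3] true AND true = true
[1.4.1.2.1] true → false = false
[1.4.1.2] NOT false = true
[1.4.1] true → true = true
[1.4] NOT true = false
[1] false AND true AND true AND false = false
[2.1.1.1] true OR true = true
[2.1.1.2.2.1] false OR false = false
[2.1.1.2.2] NOT false = true
[2.1.1.2] false AND true = false
[2.1.1] true AND false = false
[2.1] NOT false = true
[2.2] exactly-one(true, false, false) = true
[2] true AND true = true
[root] false AND true = false
Overall: false → denied

Denied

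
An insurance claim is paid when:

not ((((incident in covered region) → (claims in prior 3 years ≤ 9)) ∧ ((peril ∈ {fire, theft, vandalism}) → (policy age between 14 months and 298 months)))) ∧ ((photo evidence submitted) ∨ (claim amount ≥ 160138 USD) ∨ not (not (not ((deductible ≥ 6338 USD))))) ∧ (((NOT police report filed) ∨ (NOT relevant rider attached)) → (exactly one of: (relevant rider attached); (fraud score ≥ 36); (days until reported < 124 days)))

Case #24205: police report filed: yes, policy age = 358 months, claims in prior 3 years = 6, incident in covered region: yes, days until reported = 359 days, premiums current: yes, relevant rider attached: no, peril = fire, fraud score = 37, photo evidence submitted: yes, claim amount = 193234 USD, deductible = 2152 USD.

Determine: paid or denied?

Paid

Atomic conditions:
  incident in covered region: yes → true
  claims in prior 3 years ≤ 9: 6 ≤ 9 is true
  peril ∈ {fire, theft, vandalism}: fire is in the set → true
  policy age between 14 months and 298 months: 358 in [14, 298] is false
  photo evidence submitted: yes → true
  claim amount ≥ 160138 USD: 193234 ≥ 160138 is true
  deductible ≥ 6338 USD: 2152 ≥ 6338 is false
  NOT police report filed: yes → false
  NOT relevant rider attached: no → true
  relevant rider attached: no → false
  fraud score ≥ 36: 37 ≥ 36 is true
  days until reported < 124 days: 359 < 124 is false
Combine:
[1.1.1] true → true = true
[1.1.2] true → false = false
[1.1] true AND false = false
[1] NOT false = true
[2.3.1.1] NOT false = true
[2.3.1] NOT true = false
[2.3] NOT false = true
[2] true OR true OR true = true
[3.1] false OR true = true
[3.2] exactly-one(false, true, false) = true
[3] true → true = true
[root] true AND true AND true = true
Overall: true → paid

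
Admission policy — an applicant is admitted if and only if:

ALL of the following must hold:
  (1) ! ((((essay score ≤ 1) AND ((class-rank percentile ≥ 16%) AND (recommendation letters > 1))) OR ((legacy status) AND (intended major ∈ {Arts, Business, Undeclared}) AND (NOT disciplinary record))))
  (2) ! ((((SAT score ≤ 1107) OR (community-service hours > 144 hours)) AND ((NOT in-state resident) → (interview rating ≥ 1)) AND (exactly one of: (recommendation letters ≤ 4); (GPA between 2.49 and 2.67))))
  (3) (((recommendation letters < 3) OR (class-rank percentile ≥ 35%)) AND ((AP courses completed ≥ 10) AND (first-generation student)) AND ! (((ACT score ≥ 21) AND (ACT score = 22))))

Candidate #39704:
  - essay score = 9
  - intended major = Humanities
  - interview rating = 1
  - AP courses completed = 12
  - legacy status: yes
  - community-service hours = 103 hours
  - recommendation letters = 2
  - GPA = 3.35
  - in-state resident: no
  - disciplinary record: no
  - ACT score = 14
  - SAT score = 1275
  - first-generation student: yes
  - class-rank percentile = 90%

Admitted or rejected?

Admitted

Atomic conditions:
  essay score ≤ 1: 9 ≤ 1 is false
  class-rank percentile ≥ 16%: 90 ≥ 16 is true
  recommendation letters > 1: 2 > 1 is true
  legacy status: yes → true
  intended major ∈ {Arts, Business, Undeclared}: Humanities is not in the set → false
  NOT disciplinary record: no → true
  SAT score ≤ 1107: 1275 ≤ 1107 is false
  community-service hours > 144 hours: 103 > 144 is false
  NOT in-state resident: no → true
  interview rating ≥ 1: 1 ≥ 1 is true
  recommendation letters ≤ 4: 2 ≤ 4 is true
  GPA between 2.49 and 2.67: 3.35 in [2.49, 2.67] is false
  recommendation letters < 3: 2 < 3 is true
  class-rank percentile ≥ 35%: 90 ≥ 35 is true
  AP courses completed ≥ 10: 12 ≥ 10 is true
  first-generation student: yes → true
  ACT score ≥ 21: 14 ≥ 21 is false
  ACT score = 22: 14 == 22 is false
Combine:
[1.1.1.2] true AND true = true
[1.1.1] false AND true = false
[1.1.2] true AND false AND true = false
[1.1] false OR false = false
[1] NOT false = true
[2.1.1] false OR false = false
[2.1.2] true → true = true
[2.1.3] exactly-one(true, false) = true
[2.1] false AND true AND true = false
[2] NOT false = true
[3.1] true OR true = true
[3.2] true AND true = true
[3.3.1] false AND false = false
[3.3] NOT false = true
[3] true AND true AND true = true
[root] true AND true AND true = true
Overall: true → admitted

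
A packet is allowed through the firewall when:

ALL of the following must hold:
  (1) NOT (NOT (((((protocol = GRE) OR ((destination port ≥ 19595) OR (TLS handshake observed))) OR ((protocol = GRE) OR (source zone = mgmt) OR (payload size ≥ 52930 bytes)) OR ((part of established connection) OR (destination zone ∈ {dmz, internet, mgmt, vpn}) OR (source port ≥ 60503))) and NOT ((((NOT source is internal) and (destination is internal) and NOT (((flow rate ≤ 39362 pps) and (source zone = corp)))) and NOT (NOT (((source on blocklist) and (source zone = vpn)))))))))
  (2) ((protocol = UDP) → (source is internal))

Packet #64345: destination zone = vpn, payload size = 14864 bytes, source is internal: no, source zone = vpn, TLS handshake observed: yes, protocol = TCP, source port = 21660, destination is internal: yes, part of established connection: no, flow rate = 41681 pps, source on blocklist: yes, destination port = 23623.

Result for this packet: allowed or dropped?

Dropped

Atomic conditions:
  protocol = GRE: TCP == GRE is false
  destination port ≥ 19595: 23623 ≥ 19595 is true
  TLS handshake observed: yes → true
  source zone = mgmt: vpn == mgmt is false
  payload size ≥ 52930 bytes: 14864 ≥ 52930 is false
  part of established connection: no → false
  destination zone ∈ {dmz, internet, mgmt, vpn}: vpn is in the set → true
  source port ≥ 60503: 21660 ≥ 60503 is false
  NOT source is internal: no → true
  destination is internal: yes → true
  flow rate ≤ 39362 pps: 41681 ≤ 39362 is false
  source zone = corp: vpn == corp is false
  source on blocklist: yes → true
  source zone = vpn: vpn == vpn is true
  protocol = UDP: TCP == UDP is false
  source is internal: no → false
Combine:
[1.1.1.1.1.2] true OR true = true
[1.1.1.1.1] false OR true = true
[1.1.1.1.2] false OR false OR false = false
[1.1.1.1.3] false OR true OR false = true
[1.1.1.1] true OR false OR true = true
[1.1.1.2.1.1.3.1] false AND false = false
[1.1.1.2.1.1.3] NOT false = true
[1.1.1.2.1.1] true AND true AND true = true
[1.1.1.2.1.2.1.1] true AND true = true
[1.1.1.2.1.2.1] NOT true = false
[1.1.1.2.1.2] NOT false = true
[1.1.1.2.1] true AND true = true
[1.1.1.2] NOT true = false
[1.1.1] true AND false = false
[1.1] NOT false = true
[1] NOT true = false
[2] false → false (antecedent false ⇒ implication holds) = true
[root] false AND true = false
Overall: false → dropped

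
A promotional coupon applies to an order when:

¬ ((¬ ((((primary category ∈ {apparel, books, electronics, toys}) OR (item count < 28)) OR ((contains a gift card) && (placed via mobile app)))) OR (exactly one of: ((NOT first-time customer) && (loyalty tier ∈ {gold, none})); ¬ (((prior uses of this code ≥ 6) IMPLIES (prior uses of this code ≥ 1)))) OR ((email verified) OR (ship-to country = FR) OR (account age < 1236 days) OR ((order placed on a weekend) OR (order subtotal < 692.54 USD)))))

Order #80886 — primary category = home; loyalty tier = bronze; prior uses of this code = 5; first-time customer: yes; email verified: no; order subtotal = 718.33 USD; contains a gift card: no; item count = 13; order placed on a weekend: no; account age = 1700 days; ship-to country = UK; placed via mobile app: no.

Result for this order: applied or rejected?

Applied

Atomic conditions:
  primary category ∈ {apparel, books, electronics, toys}: home is not in the set → false
  item count < 28: 13 < 28 is true
  contains a gift card: no → false
  placed via mobile app: no → false
  NOT first-time customer: yes → false
  loyalty tier ∈ {gold, none}: bronze is not in the set → false
  prior uses of this code ≥ 6: 5 ≥ 6 is false
  prior uses of this code ≥ 1: 5 ≥ 1 is true
  email verified: no → false
  ship-to country = FR: UK == FR is false
  account age < 1236 days: 1700 < 1236 is false
  order placed on a weekend: no → false
  order subtotal < 692.54 USD: 718.33 < 692.54 is false
Combine:
[1.1.1.1] false OR true = true
[1.1.1.2] false AND false = false
[1.1.1] true OR false = true
[1.1] NOT true = false
[1.2.1] false AND false = false
[1.2.2.1] false → true (antecedent false ⇒ implication holds) = true
[1.2.2] NOT true = false
[1.2] exactly-one(false, false) = false
[1.3.4] false OR false = false
[1.3] false OR false OR false OR false = false
[1] false OR false OR false = false
[root] NOT false = true
Overall: true → applied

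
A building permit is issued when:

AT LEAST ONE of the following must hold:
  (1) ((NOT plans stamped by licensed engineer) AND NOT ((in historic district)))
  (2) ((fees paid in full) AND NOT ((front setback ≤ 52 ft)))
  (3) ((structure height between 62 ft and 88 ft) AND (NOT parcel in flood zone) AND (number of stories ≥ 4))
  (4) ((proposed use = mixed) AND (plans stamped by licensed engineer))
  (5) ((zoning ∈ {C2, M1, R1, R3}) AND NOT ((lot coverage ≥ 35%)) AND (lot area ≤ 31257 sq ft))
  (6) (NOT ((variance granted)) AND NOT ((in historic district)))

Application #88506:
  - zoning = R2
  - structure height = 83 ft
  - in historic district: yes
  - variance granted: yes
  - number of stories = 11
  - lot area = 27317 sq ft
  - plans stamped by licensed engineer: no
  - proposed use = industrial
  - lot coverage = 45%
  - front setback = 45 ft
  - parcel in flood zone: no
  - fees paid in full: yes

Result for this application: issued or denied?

Atomic conditions:
  NOT plans stamped by licensed engineer: no → true
  in historic district: yes → true
  fees paid in full: yes → true
  front setback ≤ 52 ft: 45 ≤ 52 is true
  structure height between 62 ft and 88 ft: 83 in [62, 88] is true
  NOT parcel in flood zone: no → true
  number of stories ≥ 4: 11 ≥ 4 is true
  proposed use = mixed: industrial == mixed is false
  plans stamped by licensed engineer: no → false
  zoning ∈ {C2, M1, R1, R3}: R2 is not in the set → false
  lot coverage ≥ 35%: 45 ≥ 35 is true
  lot area ≤ 31257 sq ft: 27317 ≤ 31257 is true
  variance granted: yes → true
Combine:
[1.2] NOT true = false
[1] true AND false = false
[2.2] NOT true = false
[2] true AND false = false
[3] true AND true AND true = true
[4] false AND false = false
[5.2] NOT true = false
[5] false AND false AND true = false
[6.1] NOT true = false
[6.2] NOT true = false
[6] false AND false = false
[root] false OR false OR true OR false OR false OR false = true
Overall: true → issued

Issued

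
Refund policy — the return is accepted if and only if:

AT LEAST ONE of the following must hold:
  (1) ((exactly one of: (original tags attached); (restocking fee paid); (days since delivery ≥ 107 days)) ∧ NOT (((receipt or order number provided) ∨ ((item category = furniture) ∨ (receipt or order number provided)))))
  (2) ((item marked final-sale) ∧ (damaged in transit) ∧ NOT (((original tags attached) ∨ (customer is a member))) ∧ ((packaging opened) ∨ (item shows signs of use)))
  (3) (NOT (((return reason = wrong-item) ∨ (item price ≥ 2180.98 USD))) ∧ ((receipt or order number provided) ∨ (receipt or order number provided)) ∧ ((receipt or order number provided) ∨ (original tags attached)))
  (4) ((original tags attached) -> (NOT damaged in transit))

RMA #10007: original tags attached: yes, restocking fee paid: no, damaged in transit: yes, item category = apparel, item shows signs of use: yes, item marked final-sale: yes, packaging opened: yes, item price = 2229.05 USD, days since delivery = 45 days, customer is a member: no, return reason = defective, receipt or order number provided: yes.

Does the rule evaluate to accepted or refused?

Atomic conditions:
  original tags attached: yes → true
  restocking fee paid: no → false
  days since delivery ≥ 107 days: 45 ≥ 107 is false
  receipt or order number provided: yes → true
  item category = furniture: apparel == furniture is false
  item marked final-sale: yes → true
  damaged in transit: yes → true
  customer is a member: no → false
  packaging opened: yes → true
  item shows signs of use: yes → true
  return reason = wrong-item: defective == wrong-item is false
  item price ≥ 2180.98 USD: 2229.05 ≥ 2180.98 is true
  NOT damaged in transit: yes → false
Combine:
[1.1] exactly-one(true, false, false) = true
[1.2.1.2] false OR true = true
[1.2.1] true OR true = true
[1.2] NOT true = false
[1] true AND false = false
[2.3.1] true OR false = true
[2.3] NOT true = false
[2.4] true OR true = true
[2] true AND true AND false AND true = false
[3.1.1] false OR true = true
[3.1] NOT true = false
[3.2] true OR true = true
[3.3] true OR true = true
[3] false AND true AND true = false
[4] true → false = false
[root] false OR false OR false OR false = false
Overall: false → refused

Refused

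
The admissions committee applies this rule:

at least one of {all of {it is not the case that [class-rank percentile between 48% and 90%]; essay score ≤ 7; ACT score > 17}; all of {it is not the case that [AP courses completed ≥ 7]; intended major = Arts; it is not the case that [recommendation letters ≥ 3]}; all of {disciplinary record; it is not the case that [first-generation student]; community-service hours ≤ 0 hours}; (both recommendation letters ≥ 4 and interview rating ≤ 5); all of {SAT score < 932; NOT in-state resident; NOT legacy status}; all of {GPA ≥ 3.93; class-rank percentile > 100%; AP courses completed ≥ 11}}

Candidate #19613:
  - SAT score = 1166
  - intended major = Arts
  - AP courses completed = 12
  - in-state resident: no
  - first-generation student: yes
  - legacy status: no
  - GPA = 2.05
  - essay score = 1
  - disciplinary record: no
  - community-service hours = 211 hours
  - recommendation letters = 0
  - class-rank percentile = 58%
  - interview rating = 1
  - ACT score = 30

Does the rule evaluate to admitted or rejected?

Atomic conditions:
  class-rank percentile between 48% and 90%: 58 in [48, 90] is true
  essay score ≤ 7: 1 ≤ 7 is true
  ACT score > 17: 30 > 17 is true
  AP courses completed ≥ 7: 12 ≥ 7 is true
  intended major = Arts: Arts == Arts is true
  recommendation letters ≥ 3: 0 ≥ 3 is false
  disciplinary record: no → false
  first-generation student: yes → true
  community-service hours ≤ 0 hours: 211 ≤ 0 is false
  recommendation letters ≥ 4: 0 ≥ 4 is false
  interview rating ≤ 5: 1 ≤ 5 is true
  SAT score < 932: 1166 < 932 is false
  NOT in-state resident: no → true
  NOT legacy status: no → true
  GPA ≥ 3.93: 2.05 ≥ 3.93 is false
  class-rank percentile > 100%: 58 > 100 is false
  AP courses completed ≥ 11: 12 ≥ 11 is true
Combine:
[1.1] NOT true = false
[1] false AND true AND true = false
[2.1] NOT true = false
[2.3] NOT false = true
[2] false AND true AND true = false
[3.2] NOT true = false
[3] false AND false AND false = false
[4] false AND true = false
[5] false AND true AND true = false
[6] false AND false AND true = false
[root] false OR false OR false OR false OR false OR false = false
Overall: false → rejected

Rejected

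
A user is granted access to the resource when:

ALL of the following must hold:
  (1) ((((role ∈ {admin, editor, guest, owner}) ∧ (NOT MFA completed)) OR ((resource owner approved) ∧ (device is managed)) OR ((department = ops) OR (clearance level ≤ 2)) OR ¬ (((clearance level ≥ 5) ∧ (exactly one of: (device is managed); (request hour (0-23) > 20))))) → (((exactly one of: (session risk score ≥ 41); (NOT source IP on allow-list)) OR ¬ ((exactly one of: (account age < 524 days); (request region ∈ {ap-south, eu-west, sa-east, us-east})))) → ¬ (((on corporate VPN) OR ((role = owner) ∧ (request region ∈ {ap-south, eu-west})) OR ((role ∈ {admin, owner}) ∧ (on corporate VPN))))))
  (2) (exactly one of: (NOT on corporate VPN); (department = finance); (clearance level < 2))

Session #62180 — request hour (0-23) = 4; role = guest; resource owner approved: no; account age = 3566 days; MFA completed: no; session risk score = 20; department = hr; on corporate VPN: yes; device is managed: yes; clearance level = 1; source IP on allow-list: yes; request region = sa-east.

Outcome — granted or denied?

Granted

Atomic conditions:
  role ∈ {admin, editor, guest, owner}: guest is in the set → true
  NOT MFA completed: no → true
  resource owner approved: no → false
  device is managed: yes → true
  department = ops: hr == ops is false
  clearance level ≤ 2: 1 ≤ 2 is true
  clearance level ≥ 5: 1 ≥ 5 is false
  request hour (0-23) > 20: 4 > 20 is false
  session risk score ≥ 41: 20 ≥ 41 is false
  NOT source IP on allow-list: yes → false
  account age < 524 days: 3566 < 524 is false
  request region ∈ {ap-south, eu-west, sa-east, us-east}: sa-east is in the set → true
  on corporate VPN: yes → true
  role = owner: guest == owner is false
  request region ∈ {ap-south, eu-west}: sa-east is not in the set → false
  role ∈ {admin, owner}: guest is not in the set → false
  NOT on corporate VPN: yes → false
  department = finance: hr == finance is false
  clearance level < 2: 1 < 2 is true
Combine:
[1.1.1] true AND true = true
[1.1.2] false AND true = false
[1.1.3] false OR true = true
[1.1.4.1.2] exactly-one(true, false) = true
[1.1.4.1] false AND true = false
[1.1.4] NOT false = true
[1.1] true OR false OR true OR true = true
[1.2.1.1] exactly-one(false, false) = false
[1.2.1.2.1] exactly-one(false, true) = true
[1.2.1.2] NOT true = false
[1.2.1] false OR false = false
[1.2.2.1.2] false AND false = false
[1.2.2.1.3] false AND true = false
[1.2.2.1] true OR false OR false = true
[1.2.2] NOT true = false
[1.2] false → false (antecedent false ⇒ implication holds) = true
[1] true → true = true
[2] exactly-one(false, false, true) = true
[root] true AND true = true
Overall: true → granted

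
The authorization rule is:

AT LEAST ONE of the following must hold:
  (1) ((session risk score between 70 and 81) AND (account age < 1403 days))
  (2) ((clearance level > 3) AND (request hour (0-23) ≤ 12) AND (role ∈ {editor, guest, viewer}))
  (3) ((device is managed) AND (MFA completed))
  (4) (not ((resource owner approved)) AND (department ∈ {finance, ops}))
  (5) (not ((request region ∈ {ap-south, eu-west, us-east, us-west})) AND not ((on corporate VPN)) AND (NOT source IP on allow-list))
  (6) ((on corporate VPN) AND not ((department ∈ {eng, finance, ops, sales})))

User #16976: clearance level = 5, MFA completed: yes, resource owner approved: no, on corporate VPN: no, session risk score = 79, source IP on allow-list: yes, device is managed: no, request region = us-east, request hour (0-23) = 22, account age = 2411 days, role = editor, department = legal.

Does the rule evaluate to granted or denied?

Atomic conditions:
  session risk score between 70 and 81: 79 in [70, 81] is true
  account age < 1403 days: 2411 < 1403 is false
  clearance level > 3: 5 > 3 is true
  request hour (0-23) ≤ 12: 22 ≤ 12 is false
  role ∈ {editor, guest, viewer}: editor is in the set → true
  device is managed: no → false
  MFA completed: yes → true
  resource owner approved: no → false
  department ∈ {finance, ops}: legal is not in the set → false
  request region ∈ {ap-south, eu-west, us-east, us-west}: us-east is in the set → true
  on corporate VPN: no → false
  NOT source IP on allow-list: yes → false
  department ∈ {eng, finance, ops, sales}: legal is not in the set → false
Combine:
[1] true AND false = false
[2] true AND false AND true = false
[3] false AND true = false
[4.1] NOT false = true
[4] true AND false = false
[5.1] NOT true = false
[5.2] NOT false = true
[5] false AND true AND false = false
[6.2] NOT false = true
[6] false AND true = false
[root] false OR false OR false OR false OR false OR false = false
Overall: false → denied

Denied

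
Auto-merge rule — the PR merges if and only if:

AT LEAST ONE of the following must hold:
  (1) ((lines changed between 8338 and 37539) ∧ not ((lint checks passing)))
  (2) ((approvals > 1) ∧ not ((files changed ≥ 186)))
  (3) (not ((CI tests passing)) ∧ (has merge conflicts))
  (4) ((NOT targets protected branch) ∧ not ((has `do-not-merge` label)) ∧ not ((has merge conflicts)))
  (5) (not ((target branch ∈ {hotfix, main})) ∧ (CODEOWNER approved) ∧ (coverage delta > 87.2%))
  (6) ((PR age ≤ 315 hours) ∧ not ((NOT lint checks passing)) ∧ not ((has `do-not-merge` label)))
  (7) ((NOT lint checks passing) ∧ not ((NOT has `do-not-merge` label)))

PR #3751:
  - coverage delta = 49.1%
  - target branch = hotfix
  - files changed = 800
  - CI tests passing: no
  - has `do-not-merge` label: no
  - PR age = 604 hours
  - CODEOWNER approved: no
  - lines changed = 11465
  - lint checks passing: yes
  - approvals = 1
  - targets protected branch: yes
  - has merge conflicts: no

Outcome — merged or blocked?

Atomic conditions:
  lines changed between 8338 and 37539: 11465 in [8338, 37539] is true
  lint checks passing: yes → true
  approvals > 1: 1 > 1 is false
  files changed ≥ 186: 800 ≥ 186 is true
  CI tests passing: no → false
  has merge conflicts: no → false
  NOT targets protected branch: yes → false
  has `do-not-merge` label: no → false
  target branch ∈ {hotfix, main}: hotfix is in the set → true
  CODEOWNER approved: no → false
  coverage delta > 87.2%: 49.1 > 87.2 is false
  PR age ≤ 315 hours: 604 ≤ 315 is false
  NOT lint checks passing: yes → false
  NOT has `do-not-merge` label: no → true
Combine:
[1.2] NOT true = false
[1] true AND false = false
[2.2] NOT true = false
[2] false AND false = false
[3.1] NOT false = true
[3] true AND false = false
[4.2] NOT false = true
[4.3] NOT false = true
[4] false AND true AND true = false
[5.1] NOT true = false
[5] false AND false AND false = false
[6.2] NOT false = true
[6.3] NOT false = true
[6] false AND true AND true = false
[7.2] NOT true = false
[7] false AND false = false
[root] false OR false OR false OR false OR false OR false OR false = false
Overall: false → blocked

Blocked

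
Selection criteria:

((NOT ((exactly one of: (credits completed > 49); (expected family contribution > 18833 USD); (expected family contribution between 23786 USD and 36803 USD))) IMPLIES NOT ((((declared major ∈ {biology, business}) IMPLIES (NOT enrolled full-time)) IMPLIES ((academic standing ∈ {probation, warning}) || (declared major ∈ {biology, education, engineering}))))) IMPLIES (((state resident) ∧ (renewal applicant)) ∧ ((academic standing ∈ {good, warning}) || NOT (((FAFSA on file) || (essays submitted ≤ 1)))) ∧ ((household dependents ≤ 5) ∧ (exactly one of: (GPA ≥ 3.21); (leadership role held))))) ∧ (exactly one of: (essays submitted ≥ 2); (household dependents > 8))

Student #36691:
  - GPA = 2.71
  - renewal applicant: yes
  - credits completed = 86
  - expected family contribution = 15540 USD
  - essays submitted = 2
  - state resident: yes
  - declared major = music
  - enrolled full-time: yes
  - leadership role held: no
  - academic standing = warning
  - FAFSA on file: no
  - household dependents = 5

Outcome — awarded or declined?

Atomic conditions:
  credits completed > 49: 86 > 49 is true
  expected family contribution > 18833 USD: 15540 > 18833 is false
  expected family contribution between 23786 USD and 36803 USD: 15540 in [23786, 36803] is false
  declared major ∈ {biology, business}: music is not in the set → false
  NOT enrolled full-time: yes → false
  academic standing ∈ {probation, warning}: warning is in the set → true
  declared major ∈ {biology, education, engineering}: music is not in the set → false
  state resident: yes → true
  renewal applicant: yes → true
  academic standing ∈ {good, warning}: warning is in the set → true
  FAFSA on file: no → false
  essays submitted ≤ 1: 2 ≤ 1 is false
  household dependents ≤ 5: 5 ≤ 5 is true
  GPA ≥ 3.21: 2.71 ≥ 3.21 is false
  leadership role held: no → false
  essays submitted ≥ 2: 2 ≥ 2 is true
  household dependents > 8: 5 > 8 is false
Combine:
[1.1.1.1] exactly-one(true, false, false) = true
[1.1.1] NOT true = false
[1.1.2.1.1] false → false (antecedent false ⇒ implication holds) = true
[1.1.2.1.2] true OR false = true
[1.1.2.1] true → true = true
[1.1.2] NOT true = false
[1.1] false → false (antecedent false ⇒ implication holds) = true
[1.2.1] true AND true = true
[1.2.2.2.1] false OR false = false
[1.2.2.2] NOT false = true
[1.2.2] true OR true = true
[1.2.3.2] exactly-one(false, false) = false
[1.2.3] true AND false = false
[1.2] true AND true AND false = false
[1] true → false = false
[2] exactly-one(true, false) = true
[root] false AND true = false
Overall: false → declined

Declined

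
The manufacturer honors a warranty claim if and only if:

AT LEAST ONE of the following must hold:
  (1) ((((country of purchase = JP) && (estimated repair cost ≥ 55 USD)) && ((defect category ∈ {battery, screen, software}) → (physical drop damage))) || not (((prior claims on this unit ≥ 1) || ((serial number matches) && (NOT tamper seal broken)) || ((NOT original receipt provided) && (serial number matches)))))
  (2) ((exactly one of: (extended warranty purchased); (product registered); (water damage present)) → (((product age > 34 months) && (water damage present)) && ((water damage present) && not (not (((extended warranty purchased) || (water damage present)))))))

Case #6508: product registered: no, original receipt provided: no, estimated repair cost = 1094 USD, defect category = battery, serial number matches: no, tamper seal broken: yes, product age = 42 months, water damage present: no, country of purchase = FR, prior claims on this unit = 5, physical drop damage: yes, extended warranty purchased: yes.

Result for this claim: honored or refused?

Atomic conditions:
  country of purchase = JP: FR == JP is false
  estimated repair cost ≥ 55 USD: 1094 ≥ 55 is true
  defect category ∈ {battery, screen, software}: battery is in the set → true
  physical drop damage: yes → true
  prior claims on this unit ≥ 1: 5 ≥ 1 is true
  serial number matches: no → false
  NOT tamper seal broken: yes → false
  NOT original receipt provided: no → true
  extended warranty purchased: yes → true
  product registered: no → false
  water damage present: no → false
  product age > 34 months: 42 > 34 is true
Combine:
[1.1.1] false AND true = false
[1.1.2] true → true = true
[1.1] false AND true = false
[1.2.1.2] false AND false = false
[1.2.1.3] true AND false = false
[1.2.1] true OR false OR false = true
[1.2] NOT true = false
[1] false OR false = false
[2.1] exactly-one(true, false, false) = true
[2.2.1] true AND false = false
[2.2.2.2.1.1] true OR false = true
[2.2.2.2.1] NOT true = false
[2.2.2.2] NOT false = true
[2.2.2] false AND true = false
[2.2] false AND false = false
[2] true → false = false
[root] false OR false = false
Overall: false → refused

Refused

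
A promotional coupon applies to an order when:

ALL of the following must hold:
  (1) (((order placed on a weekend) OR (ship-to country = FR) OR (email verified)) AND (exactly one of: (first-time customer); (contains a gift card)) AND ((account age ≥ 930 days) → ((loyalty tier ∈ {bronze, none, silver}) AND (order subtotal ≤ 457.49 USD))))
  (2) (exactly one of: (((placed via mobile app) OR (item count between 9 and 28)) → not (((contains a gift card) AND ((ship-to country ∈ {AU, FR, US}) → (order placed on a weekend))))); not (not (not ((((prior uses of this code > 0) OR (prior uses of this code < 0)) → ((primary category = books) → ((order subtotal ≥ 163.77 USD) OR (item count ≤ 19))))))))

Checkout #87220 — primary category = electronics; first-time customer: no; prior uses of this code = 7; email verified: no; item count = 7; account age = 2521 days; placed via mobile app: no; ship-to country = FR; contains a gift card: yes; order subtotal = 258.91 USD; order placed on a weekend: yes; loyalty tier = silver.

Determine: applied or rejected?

Applied

Atomic conditions:
  order placed on a weekend: yes → true
  ship-to country = FR: FR == FR is true
  email verified: no → false
  first-time customer: no → false
  contains a gift card: yes → true
  account age ≥ 930 days: 2521 ≥ 930 is true
  loyalty tier ∈ {bronze, none, silver}: silver is in the set → true
  order subtotal ≤ 457.49 USD: 258.91 ≤ 457.49 is true
  placed via mobile app: no → false
  item count between 9 and 28: 7 in [9, 28] is false
  ship-to country ∈ {AU, FR, US}: FR is in the set → true
  prior uses of this code > 0: 7 > 0 is true
  prior uses of this code < 0: 7 < 0 is false
  primary category = books: electronics == books is false
  order subtotal ≥ 163.77 USD: 258.91 ≥ 163.77 is true
  item count ≤ 19: 7 ≤ 19 is true
Combine:
[1.1] true OR true OR false = true
[1.2] exactly-one(false, true) = true
[1.3.2] true AND true = true
[1.3] true → true = true
[1] true AND true AND true = true
[2.1.1] false OR false = false
[2.1.2.1.2] true → true = true
[2.1.2.1] true AND true = true
[2.1.2] NOT true = false
[2.1] false → false (antecedent false ⇒ implication holds) = true
[2.2.1.1.1.1] true OR false = true
[2.2.1.1.1.2.2] true OR true = true
[2.2.1.1.1.2] false → true (antecedent false ⇒ implication holds) = true
[2.2.1.1.1] true → true = true
[2.2.1.1] NOT true = false
[2.2.1] NOT false = true
[2.2] NOT true = false
[2] exactly-one(true, false) = true
[root] true AND true = true
Overall: true → applied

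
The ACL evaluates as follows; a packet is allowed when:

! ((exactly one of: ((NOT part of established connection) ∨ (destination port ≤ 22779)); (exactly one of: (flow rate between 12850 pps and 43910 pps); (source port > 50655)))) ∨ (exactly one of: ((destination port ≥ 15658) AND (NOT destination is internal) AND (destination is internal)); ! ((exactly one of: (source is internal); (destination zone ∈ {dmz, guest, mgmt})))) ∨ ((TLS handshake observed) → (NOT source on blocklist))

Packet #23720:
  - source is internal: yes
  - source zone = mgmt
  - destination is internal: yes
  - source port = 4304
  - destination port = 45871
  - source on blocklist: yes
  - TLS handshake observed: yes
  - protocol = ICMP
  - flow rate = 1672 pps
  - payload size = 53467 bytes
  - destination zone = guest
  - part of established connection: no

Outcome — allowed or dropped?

Atomic conditions:
  NOT part of established connection: no → true
  destination port ≤ 22779: 45871 ≤ 22779 is false
  flow rate between 12850 pps and 43910 pps: 1672 in [12850, 43910] is false
  source port > 50655: 4304 > 50655 is false
  destination port ≥ 15658: 45871 ≥ 15658 is true
  NOT destination is internal: yes → false
  destination is internal: yes → true
  source is internal: yes → true
  destination zone ∈ {dmz, guest, mgmt}: guest is in the set → true
  TLS handshake observed: yes → true
  NOT source on blocklist: yes → false
Combine:
[1.1.1] true OR false = true
[1.1.2] exactly-one(false, false) = false
[1.1] exactly-one(true, false) = true
[1] NOT true = false
[2.1] true AND false AND true = false
[2.2.1] exactly-one(true, true) = false
[2.2] NOT false = true
[2] exactly-one(false, true) = true
[3] true → false = false
[root] false OR true OR false = true
Overall: true → allowed

Allowed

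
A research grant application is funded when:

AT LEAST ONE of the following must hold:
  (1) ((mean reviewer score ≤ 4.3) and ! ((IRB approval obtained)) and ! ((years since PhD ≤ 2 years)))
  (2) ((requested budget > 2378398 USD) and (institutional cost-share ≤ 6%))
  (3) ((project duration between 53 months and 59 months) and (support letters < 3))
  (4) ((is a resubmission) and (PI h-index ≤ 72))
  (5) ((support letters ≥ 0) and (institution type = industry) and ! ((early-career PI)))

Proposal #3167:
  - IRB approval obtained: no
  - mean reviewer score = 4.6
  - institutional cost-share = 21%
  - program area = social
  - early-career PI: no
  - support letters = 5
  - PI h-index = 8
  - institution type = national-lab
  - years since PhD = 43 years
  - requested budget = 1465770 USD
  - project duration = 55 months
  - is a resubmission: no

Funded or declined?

Atomic conditions:
  mean reviewer score ≤ 4.3: 4.6 ≤ 4.3 is false
  IRB approval obtained: no → false
  years since PhD ≤ 2 years: 43 ≤ 2 is false
  requested budget > 2378398 USD: 1465770 > 2378398 is false
  institutional cost-share ≤ 6%: 21 ≤ 6 is false
  project duration between 53 months and 59 months: 55 in [53, 59] is true
  support letters < 3: 5 < 3 is false
  is a resubmission: no → false
  PI h-index ≤ 72: 8 ≤ 72 is true
  support letters ≥ 0: 5 ≥ 0 is true
  institution type = industry: national-lab == industry is false
  early-career PI: no → false
Combine:
[1.2] NOT false = true
[1.3] NOT false = true
[1] false AND true AND true = false
[2] false AND false = false
[3] true AND false = false
[4] false AND true = false
[5.3] NOT false = true
[5] true AND false AND true = false
[root] false OR false OR false OR false OR false = false
Overall: false → declined

Declined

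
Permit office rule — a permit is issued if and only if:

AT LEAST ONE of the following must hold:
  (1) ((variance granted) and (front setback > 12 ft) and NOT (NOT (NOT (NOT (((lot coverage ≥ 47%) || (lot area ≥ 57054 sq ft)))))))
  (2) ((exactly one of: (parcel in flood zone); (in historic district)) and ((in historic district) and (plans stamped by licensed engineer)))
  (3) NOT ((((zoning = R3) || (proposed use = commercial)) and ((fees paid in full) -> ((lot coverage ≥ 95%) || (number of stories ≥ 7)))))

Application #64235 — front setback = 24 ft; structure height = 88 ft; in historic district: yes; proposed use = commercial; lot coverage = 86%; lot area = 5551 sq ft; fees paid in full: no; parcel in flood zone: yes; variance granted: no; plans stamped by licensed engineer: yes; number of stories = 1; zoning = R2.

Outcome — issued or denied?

Atomic conditions:
  variance granted: no → false
  front setback > 12 ft: 24 > 12 is true
  lot coverage ≥ 47%: 86 ≥ 47 is true
  lot area ≥ 57054 sq ft: 5551 ≥ 57054 is false
  parcel in flood zone: yes → true
  in historic district: yes → true
  plans stamped by licensed engineer: yes → true
  zoning = R3: R2 == R3 is false
  proposed use = commercial: commercial == commercial is true
  fees paid in full: no → false
  lot coverage ≥ 95%: 86 ≥ 95 is false
  number of stories ≥ 7: 1 ≥ 7 is false
Combine:
[1.3.1.1.1.1] true OR false = true
[1.3.1.1.1] NOT true = false
[1.3.1.1] NOT false = true
[1.3.1] NOT true = false
[1.3] NOT false = true
[1] false AND true AND true = false
[2.1] exactly-one(true, true) = false
[2.2] true AND true = true
[2] false AND true = false
[3.1.1] false OR true = true
[3.1.2.2] false OR false = false
[3.1.2] false → false (antecedent false ⇒ implication holds) = true
[3.1] true AND true = true
[3] NOT true = false
[root] false OR false OR false = false
Overall: false → denied

Denied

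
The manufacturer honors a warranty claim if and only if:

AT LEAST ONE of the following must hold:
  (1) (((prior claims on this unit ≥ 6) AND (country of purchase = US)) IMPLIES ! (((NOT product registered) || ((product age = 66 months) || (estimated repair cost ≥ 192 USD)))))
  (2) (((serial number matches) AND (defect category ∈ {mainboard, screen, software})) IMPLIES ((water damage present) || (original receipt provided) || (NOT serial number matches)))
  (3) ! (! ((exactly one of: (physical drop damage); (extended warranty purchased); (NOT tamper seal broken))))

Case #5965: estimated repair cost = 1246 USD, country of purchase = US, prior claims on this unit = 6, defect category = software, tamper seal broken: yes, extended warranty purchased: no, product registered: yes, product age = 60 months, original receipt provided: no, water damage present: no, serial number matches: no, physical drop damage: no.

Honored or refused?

Honored

Atomic conditions:
  prior claims on this unit ≥ 6: 6 ≥ 6 is true
  country of purchase = US: US == US is true
  NOT product registered: yes → false
  product age = 66 months: 60 == 66 is false
  estimated repair cost ≥ 192 USD: 1246 ≥ 192 is true
  serial number matches: no → false
  defect category ∈ {mainboard, screen, software}: software is in the set → true
  water damage present: no → false
  original receipt provided: no → false
  NOT serial number matches: no → true
  physical drop damage: no → false
  extended warranty purchased: no → false
  NOT tamper seal broken: yes → false
Combine:
[1.1] true AND true = true
[1.2.1.2] false OR true = true
[1.2.1] false OR true = true
[1.2] NOT true = false
[1] true → false = false
[2.1] false AND true = false
[2.2] false OR false OR true = true
[2] false → true (antecedent false ⇒ implication holds) = true
[3.1.1] exactly-one(false, false, false) = false
[3.1] NOT false = true
[3] NOT true = false
[root] false OR true OR false = true
Overall: true → honored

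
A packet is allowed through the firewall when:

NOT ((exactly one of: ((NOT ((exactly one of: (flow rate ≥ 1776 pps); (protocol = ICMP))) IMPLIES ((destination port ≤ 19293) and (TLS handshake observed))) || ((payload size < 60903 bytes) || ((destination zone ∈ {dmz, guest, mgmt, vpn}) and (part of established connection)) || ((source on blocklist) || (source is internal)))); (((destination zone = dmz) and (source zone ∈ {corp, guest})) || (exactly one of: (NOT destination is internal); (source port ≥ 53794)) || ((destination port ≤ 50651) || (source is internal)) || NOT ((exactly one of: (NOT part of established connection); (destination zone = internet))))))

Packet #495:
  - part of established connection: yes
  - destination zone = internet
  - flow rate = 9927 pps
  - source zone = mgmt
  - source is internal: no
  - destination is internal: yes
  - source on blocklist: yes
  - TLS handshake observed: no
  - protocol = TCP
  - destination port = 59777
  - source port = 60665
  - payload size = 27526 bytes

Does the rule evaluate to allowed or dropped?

Atomic conditions:
  flow rate ≥ 1776 pps: 9927 ≥ 1776 is true
  protocol = ICMP: TCP == ICMP is false
  destination port ≤ 19293: 59777 ≤ 19293 is false
  TLS handshake observed: no → false
  payload size < 60903 bytes: 27526 < 60903 is true
  destination zone ∈ {dmz, guest, mgmt, vpn}: internet is not in the set → false
  part of established connection: yes → true
  source on blocklist: yes → true
  source is internal: no → false
  destination zone = dmz: internet == dmz is false
  source zone ∈ {corp, guest}: mgmt is not in the set → false
  NOT destination is internal: yes → false
  source port ≥ 53794: 60665 ≥ 53794 is true
  destination port ≤ 50651: 59777 ≤ 50651 is false
  NOT part of established connection: yes → false
  destination zone = internet: internet == internet is true
Combine:
[1.1.1.1.1] exactly-one(true, false) = true
[1.1.1.1] NOT true = false
[1.1.1.2] false AND false = false
[1.1.1] false → false (antecedent false ⇒ implication holds) = true
[1.1.2.2] false AND true = false
[1.1.2.3] true OR false = true
[1.1.2] true OR false OR true = true
[1.1] true OR true = true
[1.2.1] false AND false = false
[1.2.2] exactly-one(false, true) = true
[1.2.3] false OR false = false
[1.2.4.1] exactly-one(false, true) = true
[1.2.4] NOT true = false
[1.2] false OR true OR false OR false = true
[1] exactly-one(true, true) = false
[root] NOT false = true
Overall: true → allowed

Allowed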